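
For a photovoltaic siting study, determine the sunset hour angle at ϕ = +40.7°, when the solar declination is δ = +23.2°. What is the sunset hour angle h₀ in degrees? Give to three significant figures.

h₀ = 112°

cos h₀ = −tan ϕ · tan δ = −tan(+40.7°) × tan(+23.200°) = -0.3687, so h₀ = 1.9484 rad = 111.63°.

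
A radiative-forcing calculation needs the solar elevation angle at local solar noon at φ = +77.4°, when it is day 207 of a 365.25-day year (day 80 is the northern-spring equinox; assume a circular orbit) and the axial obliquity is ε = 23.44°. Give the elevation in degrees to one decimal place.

Solar longitude: λ_s = 360° × (207 − 80)/365.25 = 125.175°.
sin δ = sin 23.44° × sin 125.175° = 0.32515, so δ = +18.975°.
At local noon the hour angle is zero, so the zenith angle equals |φ − δ| = |+77.4° − (+18.975°)| = 58.425°.
Elevation = 90° − 58.425° = 31.6°.

31.6°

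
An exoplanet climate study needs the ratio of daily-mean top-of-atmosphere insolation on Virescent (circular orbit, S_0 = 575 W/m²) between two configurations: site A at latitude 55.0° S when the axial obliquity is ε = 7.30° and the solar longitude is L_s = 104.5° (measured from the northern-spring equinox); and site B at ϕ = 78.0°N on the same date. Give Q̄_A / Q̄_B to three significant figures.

Q̄_A / Q̄_B ≈ 0.973

— Configuration A (ϕ=-55.0°):
Solar declination: sin δ = sin ε · sin L_s = sin 7.30° × sin 104.5° = 0.12302, so δ = +7.066°.
cos h₀ = −tan(-55.0°) tan(+7.066°) = 0.1770, h₀ = 1.3928 rad.
Bracket: h₀ sin ϕ sin δ + cos ϕ cos δ sin h₀ = 1.3928×-0.81915×0.12302 + 0.57358×0.99240×0.98421 = -0.140355 + 0.560233 = 0.419878.
Q̄ = (S_0/π) × [bracket] = (575/π) × 0.419878 = 76.850 W/m².
— Configuration B (ϕ=+78.0°):
cos h₀ = −tan(+78.0°) tan(+7.066°) = -0.5832, h₀ = 2.1934 rad.
Bracket: h₀ sin ϕ sin δ + cos ϕ cos δ sin h₀ = 2.1934×0.97815×0.12302 + 0.20791×0.99240×0.81234 = 0.263936 + 0.167610 = 0.431546.
Q̄ = (S_0/π) × [bracket] = (575/π) × 0.431546 = 78.985 W/m².
Ratio Q̄_A / Q̄_B = 76.850 / 78.985 = 0.9730.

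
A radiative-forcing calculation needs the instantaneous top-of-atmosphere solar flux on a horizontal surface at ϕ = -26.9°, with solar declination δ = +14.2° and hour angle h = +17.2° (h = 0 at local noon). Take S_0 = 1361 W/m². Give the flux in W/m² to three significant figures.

973 W/m²

cos θ_z = sin ϕ sin δ + cos ϕ cos δ cos h = -0.110986 + 0.825885 = 0.714899.
Flux = S_0 · cos θ_z = 1361 × 0.714899 = 973.0 W/m².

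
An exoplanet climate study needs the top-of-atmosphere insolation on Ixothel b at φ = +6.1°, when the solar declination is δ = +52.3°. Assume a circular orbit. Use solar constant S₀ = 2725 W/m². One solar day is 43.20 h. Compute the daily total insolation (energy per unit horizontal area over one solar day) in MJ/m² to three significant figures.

101 MJ/m²

cos H₀ = −tan(+6.1°) tan(+52.300°) = -0.1383, H₀ = 1.7095 rad.
Bracket: H₀ sin φ sin δ + cos φ cos δ sin H₀ = 1.7095×0.10626×0.79122 + 0.99434×0.61153×0.99039 = 0.143726 + 0.602225 = 0.745951.
Q̄ = (S₀/π) × [bracket] = (2725/π) × 0.745951 = 647.03 W/m².
Daily total = Q̄ × 43.20 h × 3600 s/h = 647.03 × 43.20 × 3600 / 10⁶ = 100.6 MJ/m².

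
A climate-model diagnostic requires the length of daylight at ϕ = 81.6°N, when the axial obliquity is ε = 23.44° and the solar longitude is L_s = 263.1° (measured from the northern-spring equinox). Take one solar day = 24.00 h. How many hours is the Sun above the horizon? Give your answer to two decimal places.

Solar declination: sin δ = sin ε · sin L_s = sin 23.44° × sin 263.1° = -0.39491, so δ = -23.260°.
cos h₀ = −tan ϕ · tan δ = 2.9109 ≥ 1, so the Sun never rises (polar night) and h₀ = 0.
Daylight = 2h₀/(2π) × 24.00 h = (0.0000/π) × 24.00 = 0.00 h.

0.00 h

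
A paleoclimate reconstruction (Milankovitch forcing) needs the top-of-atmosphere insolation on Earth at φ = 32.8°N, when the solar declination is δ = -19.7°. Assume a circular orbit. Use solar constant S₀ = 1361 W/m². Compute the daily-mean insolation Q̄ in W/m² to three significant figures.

Q̄ ≈ 228 W/m²

cos H₀ = −tan(+32.8°) tan(-19.700°) = 0.2307, H₀ = 1.3379 rad.
Bracket: H₀ sin φ sin δ + cos φ cos δ sin H₀ = 1.3379×0.54171×-0.33710 + 0.84057×0.94147×0.97301 = -0.244315 + 0.770012 = 0.525697.
Q̄ = (S₀/π) × [bracket] = (1361/π) × 0.525697 = 227.7 W/m².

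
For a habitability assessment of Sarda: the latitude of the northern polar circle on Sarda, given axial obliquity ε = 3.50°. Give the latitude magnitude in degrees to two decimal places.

86.50°

The polar circle is the lowest latitude that experiences at least one full rotation of continuous daylight at the northern-summer solstice; it lies at |φ| = 90° − ε = 90° − 3.50° = 86.50°.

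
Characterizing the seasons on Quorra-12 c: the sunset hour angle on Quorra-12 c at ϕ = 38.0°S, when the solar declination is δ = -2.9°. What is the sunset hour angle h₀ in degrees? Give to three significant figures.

cos h₀ = −tan ϕ · tan δ = −tan(-38.0°) × tan(-2.900°) = -0.0396, so h₀ = 1.6104 rad = 92.27°.

h₀ = 92.3°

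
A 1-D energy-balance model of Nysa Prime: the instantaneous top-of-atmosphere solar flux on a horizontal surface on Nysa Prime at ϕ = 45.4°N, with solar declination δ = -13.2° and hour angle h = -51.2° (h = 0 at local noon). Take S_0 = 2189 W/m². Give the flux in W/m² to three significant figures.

cos θ_z = sin ϕ sin δ + cos ϕ cos δ cos h = -0.162592 + 0.428347 = 0.265755.
Flux = S_0 · cos θ_z = 2189 × 0.265755 = 581.7 W/m².

582 W/m²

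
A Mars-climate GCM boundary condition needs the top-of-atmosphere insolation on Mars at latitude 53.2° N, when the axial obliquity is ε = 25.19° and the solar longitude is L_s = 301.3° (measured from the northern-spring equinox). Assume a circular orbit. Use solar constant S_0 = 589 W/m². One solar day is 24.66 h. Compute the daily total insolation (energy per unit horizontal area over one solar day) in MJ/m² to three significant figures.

2.97 MJ/m²

Solar declination: sin δ = sin ε · sin L_s = sin 25.19° × sin 301.3° = -0.36368, so δ = -21.326°.
cos h₀ = −tan(+53.2°) tan(-21.326°) = 0.5219, h₀ = 1.0218 rad.
Bracket: h₀ sin ϕ sin δ + cos ϕ cos δ sin h₀ = 1.0218×0.80073×-0.36368 + 0.59902×0.93153×0.85302 = -0.297558 + 0.475990 = 0.178432.
Q̄ = (S_0/π) × [bracket] = (589/π) × 0.178432 = 33.453 W/m².
Daily total = Q̄ × 24.66 h × 3600 s/h = 33.453 × 24.66 × 3600 / 10⁶ = 2.970 MJ/m².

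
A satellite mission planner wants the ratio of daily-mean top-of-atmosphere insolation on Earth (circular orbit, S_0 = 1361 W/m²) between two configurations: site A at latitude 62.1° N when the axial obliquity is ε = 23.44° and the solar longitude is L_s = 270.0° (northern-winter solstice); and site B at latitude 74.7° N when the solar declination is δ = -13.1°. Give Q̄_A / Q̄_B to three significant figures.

Q̄_A / Q̄_B ≈ 2.23

— Configuration A (ϕ=+62.1°):
Solar declination: sin δ = sin ε · sin L_s = sin 23.44° × sin 270.0° = -0.39779, so δ = -23.440°.
cos h₀ = −tan(+62.1°) tan(-23.440°) = 0.8189, h₀ = 0.6114 rad.
Bracket: h₀ sin ϕ sin δ + cos ϕ cos δ sin h₀ = 0.6114×0.88377×-0.39779 + 0.46793×0.91748×0.57398 = -0.214941 + 0.246419 = 0.031478.
Q̄ = (S_0/π) × [bracket] = (1361/π) × 0.031478 = 13.637 W/m².
— Configuration B (ϕ=+74.7°):
cos h₀ = −tan(+74.7°) tan(-13.100°) = 0.8506, h₀ = 0.5536 rad.
Bracket: h₀ sin ϕ sin δ + cos ϕ cos δ sin h₀ = 0.5536×0.96456×-0.22665 + 0.26387×0.97398×0.52576 = -0.121027 + 0.135122 = 0.014095.
Q̄ = (S_0/π) × [bracket] = (1361/π) × 0.014095 = 6.1062 W/m².
Ratio Q̄_A / Q̄_B = 13.637 / 6.1062 = 2.233.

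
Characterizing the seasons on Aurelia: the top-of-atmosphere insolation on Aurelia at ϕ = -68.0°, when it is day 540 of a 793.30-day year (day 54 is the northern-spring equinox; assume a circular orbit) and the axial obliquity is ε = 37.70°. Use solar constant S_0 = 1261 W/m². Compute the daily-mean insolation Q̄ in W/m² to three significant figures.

Solar longitude: L_s = 360° × (540 − 54)/793.30 = 220.547°.
sin δ = sin 37.70° × sin 220.547° = -0.39754, so δ = -23.424°.
cos h₀ = −tan(-68.0°) tan(-23.424°) = -1.0723 ≤ −1 ⇒ polar day, h₀ = π.
Bracket: h₀ sin ϕ sin δ + cos ϕ cos δ sin h₀ = 3.1416×-0.92718×-0.39754 + 0.37461×0.91759×0.00000 = 1.157966 + 0.000000 = 1.157966.
Q̄ = (S_0/π) × [bracket] = (1261/π) × 1.157966 = 464.8 W/m².

Q̄ ≈ 465 W/m²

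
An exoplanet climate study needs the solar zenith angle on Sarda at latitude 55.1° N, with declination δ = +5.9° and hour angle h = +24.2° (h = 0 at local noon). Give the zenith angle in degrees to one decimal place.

θ_z = 52.9°

cos θ_z = sin φ sin δ + cos φ cos δ cos h = 0.084305 + 0.519101 = 0.603406.
θ_z = arccos(0.603406) = 52.9°.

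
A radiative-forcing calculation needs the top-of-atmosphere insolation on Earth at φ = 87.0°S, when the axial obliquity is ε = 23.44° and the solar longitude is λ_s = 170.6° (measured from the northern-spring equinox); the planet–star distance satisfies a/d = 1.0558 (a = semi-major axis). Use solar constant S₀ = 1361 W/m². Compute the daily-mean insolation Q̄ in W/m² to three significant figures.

Q̄ ≈ 0.00 W/m²

Solar declination: sin δ = sin ε · sin λ_s = sin 23.44° × sin 170.6° = 0.06497, so δ = +3.725°.
cos H₀ = −tan(-87.0°) tan(+3.725°) = 1.2423 ≥ 1 ⇒ polar night, H₀ = 0 and Q̄ = 0.
Inverse-square distance factor (a/d)² = 1.0558² = 1.114714.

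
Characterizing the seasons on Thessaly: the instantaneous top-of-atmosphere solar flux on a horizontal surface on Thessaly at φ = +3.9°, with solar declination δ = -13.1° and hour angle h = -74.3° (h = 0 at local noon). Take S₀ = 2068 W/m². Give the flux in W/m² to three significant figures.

cos θ_z = sin φ sin δ + cos φ cos δ cos h = -0.015416 + 0.262948 = 0.247532.
Flux = S₀ · cos θ_z = 2068 × 0.247532 = 511.9 W/m².

512 W/m²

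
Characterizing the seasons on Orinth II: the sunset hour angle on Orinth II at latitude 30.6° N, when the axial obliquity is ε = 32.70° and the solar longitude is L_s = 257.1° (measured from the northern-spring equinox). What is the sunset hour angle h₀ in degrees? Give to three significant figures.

Solar declination: sin δ = sin ε · sin L_s = sin 32.70° × sin 257.1° = -0.52661, so δ = -31.776°.
cos h₀ = −tan ϕ · tan δ = −tan(+30.6°) × tan(-31.776°) = 0.3663, so h₀ = 1.1957 rad = 68.51°.

h₀ = 68.5°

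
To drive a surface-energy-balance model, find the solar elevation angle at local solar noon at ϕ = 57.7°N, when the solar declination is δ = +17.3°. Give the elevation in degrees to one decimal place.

49.6°

At local noon the hour angle is zero, so the zenith angle equals |ϕ − δ| = |+57.7° − (+17.300°)| = 40.400°.
Elevation = 90° − 40.400° = 49.6°.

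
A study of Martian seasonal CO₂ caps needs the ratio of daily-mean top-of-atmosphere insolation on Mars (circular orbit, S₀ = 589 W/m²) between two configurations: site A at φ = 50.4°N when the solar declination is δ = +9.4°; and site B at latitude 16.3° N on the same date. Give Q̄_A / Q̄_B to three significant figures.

— Configuration A (φ=+50.4°):
cos H₀ = −tan(+50.4°) tan(+9.400°) = -0.2001, H₀ = 1.7723 rad.
Bracket: H₀ sin φ sin δ + cos φ cos δ sin H₀ = 1.7723×0.77051×0.16333 + 0.63742×0.98657×0.97977 = 0.223039 + 0.616138 = 0.839177.
Q̄ = (S₀/π) × [bracket] = (589/π) × 0.839177 = 157.33 W/m².
— Configuration B (φ=+16.3°):
cos H₀ = −tan(+16.3°) tan(+9.400°) = -0.0484, H₀ = 1.6192 rad.
Bracket: H₀ sin φ sin δ + cos φ cos δ sin H₀ = 1.6192×0.28067×0.16333 + 0.95981×0.98657×0.99883 = 0.074227 + 0.945812 = 1.020039.
Q̄ = (S₀/π) × [bracket] = (589/π) × 1.020039 = 191.24 W/m².
Ratio Q̄_A / Q̄_B = 157.33 / 191.24 = 0.8227.

Q̄_A / Q̄_B ≈ 0.823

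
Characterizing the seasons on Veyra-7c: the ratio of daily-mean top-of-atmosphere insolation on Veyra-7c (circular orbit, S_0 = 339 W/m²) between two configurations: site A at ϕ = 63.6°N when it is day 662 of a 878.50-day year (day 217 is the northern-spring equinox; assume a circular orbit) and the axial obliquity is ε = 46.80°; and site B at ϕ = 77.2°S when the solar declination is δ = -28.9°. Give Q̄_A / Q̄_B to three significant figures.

Q̄_A / Q̄_B ≈ 0.272

— Configuration A (ϕ=+63.6°):
Solar longitude: L_s = 360° × (662 − 217)/878.50 = 182.356°.
sin δ = sin 46.80° × sin 182.356° = -0.02997, so δ = -1.717°.
cos h₀ = −tan(+63.6°) tan(-1.717°) = 0.0604, h₀ = 1.5104 rad.
Bracket: h₀ sin ϕ sin δ + cos ϕ cos δ sin h₀ = 1.5104×0.89571×-0.02997 + 0.44464×0.99955×0.99817 = -0.040546 + 0.443627 = 0.403081.
Q̄ = (S_0/π) × [bracket] = (339/π) × 0.403081 = 43.495 W/m².
— Configuration B (ϕ=-77.2°):
cos h₀ = −tan(-77.2°) tan(-28.900°) = -2.4298 ≤ −1 ⇒ polar day, h₀ = π.
Bracket: h₀ sin ϕ sin δ + cos ϕ cos δ sin h₀ = 3.1416×-0.97515×-0.48328 + 0.22155×0.87546×0.00000 = 1.480543 + 0.000000 = 1.480543.
Q̄ = (S_0/π) × [bracket] = (339/π) × 1.480543 = 159.76 W/m².
Ratio Q̄_A / Q̄_B = 43.495 / 159.76 = 0.2723.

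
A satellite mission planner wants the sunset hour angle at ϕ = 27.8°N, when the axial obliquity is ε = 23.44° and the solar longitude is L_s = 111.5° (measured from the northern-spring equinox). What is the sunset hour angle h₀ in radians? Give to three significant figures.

h₀ = 1.78 rad

Solar declination: sin δ = sin ε · sin L_s = sin 23.44° × sin 111.5° = 0.37011, so δ = +21.722°.
cos h₀ = −tan ϕ · tan δ = −tan(+27.8°) × tan(+21.722°) = -0.2101, so h₀ = 1.7824 rad = 102.13°.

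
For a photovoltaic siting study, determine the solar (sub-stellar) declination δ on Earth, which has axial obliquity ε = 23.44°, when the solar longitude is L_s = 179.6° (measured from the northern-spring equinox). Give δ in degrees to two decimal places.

sin δ = sin ε · sin L_s = sin 23.44° × sin 179.6° = 0.002777.
δ = arcsin(0.002777) = +0.16°.

δ = +0.16°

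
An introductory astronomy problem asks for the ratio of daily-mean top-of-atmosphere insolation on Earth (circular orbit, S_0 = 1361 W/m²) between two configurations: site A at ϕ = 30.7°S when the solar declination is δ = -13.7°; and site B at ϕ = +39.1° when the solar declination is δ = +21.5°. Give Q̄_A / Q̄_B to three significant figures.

— Configuration A (ϕ=-30.7°):
cos h₀ = −tan(-30.7°) tan(-13.700°) = -0.1447, h₀ = 1.7160 rad.
Bracket: h₀ sin ϕ sin δ + cos ϕ cos δ sin h₀ = 1.7160×-0.51054×-0.23684 + 0.85985×0.97155×0.98947 = 0.207492 + 0.826591 = 1.034083.
Q̄ = (S_0/π) × [bracket] = (1361/π) × 1.034083 = 447.99 W/m².
— Configuration B (ϕ=+39.1°):
cos h₀ = −tan(+39.1°) tan(+21.500°) = -0.3201, h₀ = 1.8967 rad.
Bracket: h₀ sin ϕ sin δ + cos ϕ cos δ sin h₀ = 1.8967×0.63068×0.36650 + 0.77605×0.93042×0.94738 = 0.438411 + 0.684058 = 1.122469.
Q̄ = (S_0/π) × [bracket] = (1361/π) × 1.122469 = 486.28 W/m².
Ratio Q̄_A / Q̄_B = 447.99 / 486.28 = 0.9213.

Q̄_A / Q̄_B ≈ 0.921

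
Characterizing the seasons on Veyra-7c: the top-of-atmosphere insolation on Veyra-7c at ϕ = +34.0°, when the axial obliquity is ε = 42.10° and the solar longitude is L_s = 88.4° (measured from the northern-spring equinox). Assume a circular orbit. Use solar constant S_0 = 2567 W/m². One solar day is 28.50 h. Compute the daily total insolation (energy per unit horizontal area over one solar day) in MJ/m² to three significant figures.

111 MJ/m²

Solar declination: sin δ = sin ε · sin L_s = sin 42.10° × sin 88.4° = 0.67017, so δ = +42.080°.
cos h₀ = −tan(+34.0°) tan(+42.080°) = -0.6090, h₀ = 2.2256 rad.
Bracket: h₀ sin ϕ sin δ + cos ϕ cos δ sin h₀ = 2.2256×0.55919×0.67017 + 0.82904×0.74221×0.79314 = 0.834049 + 0.488036 = 1.322085.
Q̄ = (S_0/π) × [bracket] = (2567/π) × 1.322085 = 1080.3 W/m².
Daily total = Q̄ × 28.50 h × 3600 s/h = 1080.3 × 28.50 × 3600 / 10⁶ = 110.8 MJ/m².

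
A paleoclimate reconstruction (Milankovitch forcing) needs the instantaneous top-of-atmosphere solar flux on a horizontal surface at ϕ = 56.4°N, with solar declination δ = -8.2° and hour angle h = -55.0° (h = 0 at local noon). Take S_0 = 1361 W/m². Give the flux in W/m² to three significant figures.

cos θ_z = sin ϕ sin δ + cos ϕ cos δ cos h = -0.118799 + 0.314167 = 0.195368.
Flux = S_0 · cos θ_z = 1361 × 0.195368 = 265.9 W/m².

266 W/m²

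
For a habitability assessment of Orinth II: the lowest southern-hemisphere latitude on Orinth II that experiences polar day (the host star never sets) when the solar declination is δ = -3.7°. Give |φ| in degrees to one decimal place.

Polar day requires cos H₀ = −tan φ tan δ ≤ −1, i.e. tan φ tan δ ≥ 1.
The boundary is |tan φ| · |tan δ| = 1, so |φ| = 90° − |δ| = 90° − 3.7° = 86.3° in the southern hemisphere.

|φ| = 86.3°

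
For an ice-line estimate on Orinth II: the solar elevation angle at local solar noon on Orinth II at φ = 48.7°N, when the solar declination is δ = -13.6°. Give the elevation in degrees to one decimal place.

27.7°

At local noon the hour angle is zero, so the zenith angle equals |φ − δ| = |+48.7° − (-13.600°)| = 62.300°.
Elevation = 90° − 62.300° = 27.7°.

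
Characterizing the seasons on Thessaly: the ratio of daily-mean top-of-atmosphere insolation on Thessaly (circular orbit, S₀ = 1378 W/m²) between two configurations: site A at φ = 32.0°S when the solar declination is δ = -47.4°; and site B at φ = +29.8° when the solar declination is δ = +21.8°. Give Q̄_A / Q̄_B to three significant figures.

Q̄_A / Q̄_B ≈ 1.19

— Configuration A (φ=-32.0°):
cos H₀ = −tan(-32.0°) tan(-47.400°) = -0.6795, H₀ = 2.3179 rad.
Bracket: H₀ sin φ sin δ + cos φ cos δ sin H₀ = 2.3179×-0.52992×-0.73610 + 0.84805×0.67688×0.73364 = 0.904153 + 0.421130 = 1.325283.
Q̄ = (S₀/π) × [bracket] = (1378/π) × 1.325283 = 581.31 W/m².
— Configuration B (φ=+29.8°):
cos H₀ = −tan(+29.8°) tan(+21.800°) = -0.2291, H₀ = 1.8019 rad.
Bracket: H₀ sin φ sin δ + cos φ cos δ sin H₀ = 1.8019×0.49697×0.37137 + 0.86777×0.92849×0.97341 = 0.332558 + 0.784292 = 1.116850.
Q̄ = (S₀/π) × [bracket] = (1378/π) × 1.116850 = 489.89 W/m².
Ratio Q̄_A / Q̄_B = 581.31 / 489.89 = 1.187.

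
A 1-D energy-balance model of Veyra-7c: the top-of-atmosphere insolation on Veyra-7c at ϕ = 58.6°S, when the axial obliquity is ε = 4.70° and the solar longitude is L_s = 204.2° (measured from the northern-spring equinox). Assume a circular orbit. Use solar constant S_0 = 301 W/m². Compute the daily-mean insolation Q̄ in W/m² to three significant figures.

Solar declination: sin δ = sin ε · sin L_s = sin 4.70° × sin 204.2° = -0.03359, so δ = -1.925°.
cos h₀ = −tan(-58.6°) tan(-1.925°) = -0.0551, h₀ = 1.6259 rad.
Bracket: h₀ sin ϕ sin δ + cos ϕ cos δ sin h₀ = 1.6259×-0.85355×-0.03359 + 0.52101×0.99944×0.99848 = 0.046616 + 0.519927 = 0.566543.
Q̄ = (S_0/π) × [bracket] = (301/π) × 0.566543 = 54.28 W/m².

Q̄ ≈ 54.3 W/m²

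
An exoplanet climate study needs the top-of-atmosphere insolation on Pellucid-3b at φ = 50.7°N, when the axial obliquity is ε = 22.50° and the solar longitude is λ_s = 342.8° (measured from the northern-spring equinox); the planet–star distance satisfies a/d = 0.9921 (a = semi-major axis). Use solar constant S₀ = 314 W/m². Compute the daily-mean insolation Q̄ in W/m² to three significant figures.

Solar declination: sin δ = sin ε · sin λ_s = sin 22.50° × sin 342.8° = -0.11316, so δ = -6.498°.
cos H₀ = −tan(+50.7°) tan(-6.498°) = 0.1392, H₀ = 1.4312 rad.
Bracket: H₀ sin φ sin δ + cos φ cos δ sin H₀ = 1.4312×0.77384×-0.11316 + 0.63338×0.99358×0.99027 = -0.125327 + 0.623190 = 0.497863.
Inverse-square distance factor (a/d)² = 0.9921² = 0.984262.
Q̄ = (S₀/π) × 0.984262 × [bracket] = (314/π) × 0.984262 × 0.497863 = 48.98 W/m².

Q̄ ≈ 49.0 W/m²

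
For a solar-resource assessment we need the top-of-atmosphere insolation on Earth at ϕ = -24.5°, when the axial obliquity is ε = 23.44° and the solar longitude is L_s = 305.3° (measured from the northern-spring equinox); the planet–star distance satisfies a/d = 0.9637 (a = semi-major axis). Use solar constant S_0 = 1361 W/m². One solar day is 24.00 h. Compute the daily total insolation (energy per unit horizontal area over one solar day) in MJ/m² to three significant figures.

37.6 MJ/m²

Solar declination: sin δ = sin ε · sin L_s = sin 23.44° × sin 305.3° = -0.32465, so δ = -18.944°.
cos h₀ = −tan(-24.5°) tan(-18.944°) = -0.1564, h₀ = 1.7279 rad.
Bracket: h₀ sin ϕ sin δ + cos ϕ cos δ sin h₀ = 1.7279×-0.41469×-0.32465 + 0.90996×0.94583×0.98769 = 0.232626 + 0.850073 = 1.082699.
Inverse-square distance factor (a/d)² = 0.9637² = 0.928718.
Q̄ = (S_0/π) × 0.928718 × [bracket] = (1361/π) × 0.928718 × 1.082699 = 435.61 W/m².
Daily total = Q̄ × 24.00 h × 3600 s/h = 435.61 × 24.00 × 3600 / 10⁶ = 37.64 MJ/m².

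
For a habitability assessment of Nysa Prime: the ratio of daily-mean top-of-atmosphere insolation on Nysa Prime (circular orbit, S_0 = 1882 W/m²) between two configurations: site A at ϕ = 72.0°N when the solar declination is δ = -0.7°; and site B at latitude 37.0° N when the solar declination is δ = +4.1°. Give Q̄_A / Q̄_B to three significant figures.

Q̄_A / Q̄_B ≈ 0.336

— Configuration A (ϕ=+72.0°):
cos h₀ = −tan(+72.0°) tan(-0.700°) = 0.0376, h₀ = 1.5332 rad.
Bracket: h₀ sin ϕ sin δ + cos ϕ cos δ sin h₀ = 1.5332×0.95106×-0.01222 + 0.30902×0.99993×0.99929 = -0.017819 + 0.308779 = 0.290960.
Q̄ = (S_0/π) × [bracket] = (1882/π) × 0.290960 = 174.30 W/m².
— Configuration B (ϕ=+37.0°):
cos h₀ = −tan(+37.0°) tan(+4.100°) = -0.0540, h₀ = 1.6248 rad.
Bracket: h₀ sin ϕ sin δ + cos ϕ cos δ sin h₀ = 1.6248×0.60182×0.07150 + 0.79864×0.99744×0.99854 = 0.069915 + 0.795432 = 0.865347.
Q̄ = (S_0/π) × [bracket] = (1882/π) × 0.865347 = 518.39 W/m².
Ratio Q̄_A / Q̄_B = 174.30 / 518.39 = 0.3362.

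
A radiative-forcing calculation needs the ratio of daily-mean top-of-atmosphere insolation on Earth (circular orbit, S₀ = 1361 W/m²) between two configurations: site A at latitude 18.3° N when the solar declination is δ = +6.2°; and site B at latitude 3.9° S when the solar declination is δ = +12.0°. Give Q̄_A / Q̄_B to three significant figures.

Q̄_A / Q̄_B ≈ 1.05

— Configuration A (φ=+18.3°):
cos H₀ = −tan(+18.3°) tan(+6.200°) = -0.0359, H₀ = 1.6067 rad.
Bracket: H₀ sin φ sin δ + cos φ cos δ sin H₀ = 1.6067×0.31399×0.10800 + 0.94943×0.99415×0.99935 = 0.054485 + 0.943262 = 0.997747.
Q̄ = (S₀/π) × [bracket] = (1361/π) × 0.997747 = 432.24 W/m².
— Configuration B (φ=-3.9°):
cos H₀ = −tan(-3.9°) tan(+12.000°) = 0.0145, H₀ = 1.5563 rad.
Bracket: H₀ sin φ sin δ + cos φ cos δ sin H₀ = 1.5563×-0.06802×0.20791 + 0.99768×0.97815×0.99990 = -0.022009 + 0.975783 = 0.953774.
Q̄ = (S₀/π) × [bracket] = (1361/π) × 0.953774 = 413.19 W/m².
Ratio Q̄_A / Q̄_B = 432.24 / 413.19 = 1.046.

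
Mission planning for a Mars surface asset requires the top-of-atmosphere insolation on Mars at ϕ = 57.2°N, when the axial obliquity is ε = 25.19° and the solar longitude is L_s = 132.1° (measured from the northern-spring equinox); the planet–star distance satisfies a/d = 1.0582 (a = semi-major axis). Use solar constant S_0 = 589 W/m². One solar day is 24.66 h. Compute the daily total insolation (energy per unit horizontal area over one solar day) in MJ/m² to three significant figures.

18.7 MJ/m²

Solar declination: sin δ = sin ε · sin L_s = sin 25.19° × sin 132.1° = 0.31580, so δ = +18.409°.
cos h₀ = −tan(+57.2°) tan(+18.409°) = -0.5165, h₀ = 2.1135 rad.
Bracket: h₀ sin ϕ sin δ + cos ϕ cos δ sin h₀ = 2.1135×0.84057×0.31580 + 0.54171×0.94883×0.85631 = 0.561033 + 0.440135 = 1.001168.
Inverse-square distance factor (a/d)² = 1.0582² = 1.119787.
Q̄ = (S_0/π) × 1.119787 × [bracket] = (589/π) × 1.119787 × 1.001168 = 210.19 W/m².
Daily total = Q̄ × 24.66 h × 3600 s/h = 210.19 × 24.66 × 3600 / 10⁶ = 18.66 MJ/m².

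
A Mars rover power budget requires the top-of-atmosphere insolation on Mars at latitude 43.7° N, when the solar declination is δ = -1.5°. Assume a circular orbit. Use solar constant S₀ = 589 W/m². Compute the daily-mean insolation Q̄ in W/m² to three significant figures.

Q̄ ≈ 130 W/m²

cos H₀ = −tan(+43.7°) tan(-1.500°) = 0.0250, H₀ = 1.5458 rad.
Bracket: H₀ sin φ sin δ + cos φ cos δ sin H₀ = 1.5458×0.69088×-0.02618 + 0.72297×0.99966×0.99969 = -0.027959 + 0.722500 = 0.694541.
Q̄ = (S₀/π) × [bracket] = (589/π) × 0.694541 = 130.2 W/m².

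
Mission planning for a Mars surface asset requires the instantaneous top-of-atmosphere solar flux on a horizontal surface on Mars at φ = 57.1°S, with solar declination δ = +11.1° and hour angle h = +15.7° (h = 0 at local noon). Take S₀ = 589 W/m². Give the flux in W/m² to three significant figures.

207 W/m²

cos θ_z = sin φ sin δ + cos φ cos δ cos h = -0.161645 + 0.513127 = 0.351482.
Flux = S₀ · cos θ_z = 589 × 0.351482 = 207.0 W/m².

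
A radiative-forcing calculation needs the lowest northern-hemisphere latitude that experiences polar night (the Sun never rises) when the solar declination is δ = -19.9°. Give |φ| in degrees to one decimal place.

Polar night requires cos H₀ = −tan φ tan δ ≥ 1, i.e. tan φ tan δ ≤ −1.
The boundary is |tan φ| · |tan δ| = 1, so |φ| = 90° − |δ| = 90° − 19.9° = 70.1° in the northern hemisphere.

|φ| = 70.1°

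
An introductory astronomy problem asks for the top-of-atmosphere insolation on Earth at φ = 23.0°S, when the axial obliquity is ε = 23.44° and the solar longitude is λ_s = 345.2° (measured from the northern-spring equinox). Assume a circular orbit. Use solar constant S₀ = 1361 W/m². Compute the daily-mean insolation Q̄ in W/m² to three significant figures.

Solar declination: sin δ = sin ε · sin λ_s = sin 23.44° × sin 345.2° = -0.10161, so δ = -5.832°.
cos H₀ = −tan(-23.0°) tan(-5.832°) = -0.0434, H₀ = 1.6142 rad.
Bracket: H₀ sin φ sin δ + cos φ cos δ sin H₀ = 1.6142×-0.39073×-0.10161 + 0.92050×0.99482×0.99906 = 0.064087 + 0.914871 = 0.978958.
Q̄ = (S₀/π) × [bracket] = (1361/π) × 0.978958 = 424.1 W/m².

Q̄ ≈ 424 W/m²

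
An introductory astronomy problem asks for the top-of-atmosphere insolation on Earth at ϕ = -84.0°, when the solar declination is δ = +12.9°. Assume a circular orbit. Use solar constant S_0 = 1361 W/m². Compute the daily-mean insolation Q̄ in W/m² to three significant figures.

cos h₀ = −tan(-84.0°) tan(+12.900°) = 2.1791 ≥ 1 ⇒ polar night, h₀ = 0 and Q̄ = 0.

Q̄ ≈ 0.00 W/m²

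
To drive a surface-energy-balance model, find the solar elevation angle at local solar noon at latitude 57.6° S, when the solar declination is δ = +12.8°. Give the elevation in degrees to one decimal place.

At local noon the hour angle is zero, so the zenith angle equals |ϕ − δ| = |-57.6° − (+12.800°)| = 70.400°.
Elevation = 90° − 70.400° = 19.6°.

19.6°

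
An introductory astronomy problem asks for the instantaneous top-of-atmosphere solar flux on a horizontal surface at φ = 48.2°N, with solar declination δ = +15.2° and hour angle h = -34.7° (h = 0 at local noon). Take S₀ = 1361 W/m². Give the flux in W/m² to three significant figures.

986 W/m²

cos θ_z = sin φ sin δ + cos φ cos δ cos h = 0.195456 + 0.528815 = 0.724271.
Flux = S₀ · cos θ_z = 1361 × 0.724271 = 985.7 W/m².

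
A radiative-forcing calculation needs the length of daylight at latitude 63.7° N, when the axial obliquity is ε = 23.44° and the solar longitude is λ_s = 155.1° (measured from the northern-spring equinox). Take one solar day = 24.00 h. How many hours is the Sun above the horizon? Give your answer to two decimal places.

14.68 h

Solar declination: sin δ = sin ε · sin λ_s = sin 23.44° × sin 155.1° = 0.16748, so δ = +9.642°.
cos H₀ = −tan φ · tan δ = −tan(+63.7°) × tan(+9.642°) = -0.3437, so H₀ = 1.9217 rad = 110.10°.
Daylight = 2H₀/(2π) × 24.00 h = (1.9217/π) × 24.00 = 14.68 h.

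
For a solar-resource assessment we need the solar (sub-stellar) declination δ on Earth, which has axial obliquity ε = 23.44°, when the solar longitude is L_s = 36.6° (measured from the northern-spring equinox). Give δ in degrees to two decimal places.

sin δ = sin ε · sin L_s = sin 23.44° × sin 36.6° = 0.237171.
δ = arcsin(0.237171) = +13.72°.

δ = +13.72°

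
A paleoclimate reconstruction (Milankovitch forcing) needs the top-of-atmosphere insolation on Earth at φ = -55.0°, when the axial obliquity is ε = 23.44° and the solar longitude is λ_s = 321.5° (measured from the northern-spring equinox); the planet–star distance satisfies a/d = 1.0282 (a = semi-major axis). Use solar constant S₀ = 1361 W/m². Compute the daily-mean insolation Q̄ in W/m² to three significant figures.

Q̄ ≈ 418 W/m²

Solar declination: sin δ = sin ε · sin λ_s = sin 23.44° × sin 321.5° = -0.24763, so δ = -14.337°.
cos H₀ = −tan(-55.0°) tan(-14.337°) = -0.3650, H₀ = 1.9445 rad.
Bracket: H₀ sin φ sin δ + cos φ cos δ sin H₀ = 1.9445×-0.81915×-0.24763 + 0.57358×0.96885×0.93100 = 0.394434 + 0.517369 = 0.911803.
Inverse-square distance factor (a/d)² = 1.0282² = 1.057195.
Q̄ = (S₀/π) × 1.057195 × [bracket] = (1361/π) × 1.057195 × 0.911803 = 417.6 W/m².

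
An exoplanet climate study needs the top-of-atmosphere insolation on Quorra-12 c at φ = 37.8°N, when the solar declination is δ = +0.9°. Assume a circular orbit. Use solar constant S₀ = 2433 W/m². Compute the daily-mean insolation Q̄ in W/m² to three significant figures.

cos H₀ = −tan(+37.8°) tan(+0.900°) = -0.0122, H₀ = 1.5830 rad.
Bracket: H₀ sin φ sin δ + cos φ cos δ sin H₀ = 1.5830×0.61291×0.01571 + 0.79016×0.99988×0.99993 = 0.015242 + 0.790010 = 0.805252.
Q̄ = (S₀/π) × [bracket] = (2433/π) × 0.805252 = 623.6 W/m².

Q̄ ≈ 624 W/m²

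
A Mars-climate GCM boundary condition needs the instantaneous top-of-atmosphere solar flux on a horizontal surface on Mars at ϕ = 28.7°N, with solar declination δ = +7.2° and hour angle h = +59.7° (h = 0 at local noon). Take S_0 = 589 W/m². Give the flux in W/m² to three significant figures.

cos θ_z = sin ϕ sin δ + cos ϕ cos δ cos h = 0.060188 + 0.439055 = 0.499243.
Flux = S_0 · cos θ_z = 589 × 0.499243 = 294.1 W/m².

294 W/m²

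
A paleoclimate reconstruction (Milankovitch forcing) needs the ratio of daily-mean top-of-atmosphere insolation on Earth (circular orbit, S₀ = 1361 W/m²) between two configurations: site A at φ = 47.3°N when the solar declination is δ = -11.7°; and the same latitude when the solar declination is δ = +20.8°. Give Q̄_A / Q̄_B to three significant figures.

Q̄_A / Q̄_B ≈ 0.407

— Configuration A (φ=+47.3°):
cos H₀ = −tan(+47.3°) tan(-11.700°) = 0.2244, H₀ = 1.3444 rad.
Bracket: H₀ sin φ sin δ + cos φ cos δ sin H₀ = 1.3444×0.73491×-0.20279 + 0.67816×0.97922×0.97449 = -0.200359 + 0.647127 = 0.446768.
Q̄ = (S₀/π) × [bracket] = (1361/π) × 0.446768 = 193.55 W/m².
— Configuration B (φ=+47.3°):
cos H₀ = −tan(+47.3°) tan(+20.800°) = -0.4117, H₀ = 1.9951 rad.
Bracket: H₀ sin φ sin δ + cos φ cos δ sin H₀ = 1.9951×0.73491×0.35511 + 0.67816×0.93483×0.91134 = 0.520669 + 0.577757 = 1.098426.
Q̄ = (S₀/π) × [bracket] = (1361/π) × 1.098426 = 475.86 W/m².
Ratio Q̄_A / Q̄_B = 193.55 / 475.86 = 0.4067.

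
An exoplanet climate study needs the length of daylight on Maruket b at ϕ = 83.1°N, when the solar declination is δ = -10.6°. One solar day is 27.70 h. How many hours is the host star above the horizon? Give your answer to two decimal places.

cos h₀ = −tan ϕ · tan δ = 1.5465 ≥ 1, so the host star never rises (polar night) and h₀ = 0.
Daylight = 2h₀/(2π) × 27.70 h = (0.0000/π) × 27.70 = 0.00 h.

0.00 h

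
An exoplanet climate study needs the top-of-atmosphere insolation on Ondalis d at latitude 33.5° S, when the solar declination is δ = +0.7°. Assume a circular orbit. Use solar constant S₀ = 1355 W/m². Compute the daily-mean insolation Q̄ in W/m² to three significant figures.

Q̄ ≈ 355 W/m²

cos H₀ = −tan(-33.5°) tan(+0.700°) = 0.0081, H₀ = 1.5627 rad.
Bracket: H₀ sin φ sin δ + cos φ cos δ sin H₀ = 1.5627×-0.55194×0.01222 + 0.83389×0.99993×0.99997 = -0.010540 + 0.833807 = 0.823267.
Q̄ = (S₀/π) × [bracket] = (1355/π) × 0.823267 = 355.1 W/m².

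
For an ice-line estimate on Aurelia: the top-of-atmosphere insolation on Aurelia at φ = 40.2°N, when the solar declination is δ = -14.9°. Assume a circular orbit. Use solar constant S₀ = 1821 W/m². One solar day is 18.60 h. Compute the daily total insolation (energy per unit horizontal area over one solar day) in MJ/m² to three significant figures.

cos H₀ = −tan(+40.2°) tan(-14.900°) = 0.2249, H₀ = 1.3440 rad.
Bracket: H₀ sin φ sin δ + cos φ cos δ sin H₀ = 1.3440×0.64546×-0.25713 + 0.76380×0.96638×0.97439 = -0.223060 + 0.719218 = 0.496158.
Q̄ = (S₀/π) × [bracket] = (1821/π) × 0.496158 = 287.59 W/m².
Daily total = Q̄ × 18.60 h × 3600 s/h = 287.59 × 18.60 × 3600 / 10⁶ = 19.26 MJ/m².

19.3 MJ/m²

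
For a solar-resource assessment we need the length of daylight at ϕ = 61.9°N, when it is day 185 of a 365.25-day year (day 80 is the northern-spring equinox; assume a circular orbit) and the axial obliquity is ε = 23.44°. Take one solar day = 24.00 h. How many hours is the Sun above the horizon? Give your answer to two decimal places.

Solar longitude: L_s = 360° × (185 − 80)/365.25 = 103.491°.
sin δ = sin 23.44° × sin 103.491° = 0.38681, so δ = +22.756°.
cos h₀ = −tan ϕ · tan δ = −tan(+61.9°) × tan(+22.756°) = -0.7856, so h₀ = 2.4744 rad = 141.77°.
Daylight = 2h₀/(2π) × 24.00 h = (2.4744/π) × 24.00 = 18.90 h.

18.90 h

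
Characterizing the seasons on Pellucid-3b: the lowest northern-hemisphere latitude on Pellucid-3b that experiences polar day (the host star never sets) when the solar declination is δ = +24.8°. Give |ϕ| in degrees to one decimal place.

|ϕ| = 65.2°

Polar day requires cos h₀ = −tan ϕ tan δ ≤ −1, i.e. tan ϕ tan δ ≥ 1.
The boundary is |tan ϕ| · |tan δ| = 1, so |ϕ| = 90° − |δ| = 90° − 24.8° = 65.2° in the northern hemisphere.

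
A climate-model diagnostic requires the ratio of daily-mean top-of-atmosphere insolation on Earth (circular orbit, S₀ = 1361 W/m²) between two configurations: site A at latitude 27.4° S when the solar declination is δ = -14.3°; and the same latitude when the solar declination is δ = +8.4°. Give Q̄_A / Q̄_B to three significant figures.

Q̄_A / Q̄_B ≈ 1.35

— Configuration A (φ=-27.4°):
cos H₀ = −tan(-27.4°) tan(-14.300°) = -0.1321, H₀ = 1.7033 rad.
Bracket: H₀ sin φ sin δ + cos φ cos δ sin H₀ = 1.7033×-0.46020×-0.24700 + 0.88782×0.96902×0.99123 = 0.193613 + 0.852770 = 1.046383.
Q̄ = (S₀/π) × [bracket] = (1361/π) × 1.046383 = 453.31 W/m².
— Configuration B (φ=-27.4°):
cos H₀ = −tan(-27.4°) tan(+8.400°) = 0.0765, H₀ = 1.4942 rad.
Bracket: H₀ sin φ sin δ + cos φ cos δ sin H₀ = 1.4942×-0.46020×0.14608 + 0.88782×0.98927×0.99707 = -0.100449 + 0.875720 = 0.775271.
Q̄ = (S₀/π) × [bracket] = (1361/π) × 0.775271 = 335.86 W/m².
Ratio Q̄_A / Q̄_B = 453.31 / 335.86 = 1.350.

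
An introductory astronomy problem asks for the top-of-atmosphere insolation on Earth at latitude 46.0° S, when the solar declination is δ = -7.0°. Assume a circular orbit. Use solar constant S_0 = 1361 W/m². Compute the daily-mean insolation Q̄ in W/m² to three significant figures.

Q̄ ≈ 361 W/m²

cos h₀ = −tan(-46.0°) tan(-7.000°) = -0.1271, h₀ = 1.6983 rad.
Bracket: h₀ sin ϕ sin δ + cos ϕ cos δ sin h₀ = 1.6983×-0.71934×-0.12187 + 0.69466×0.99255×0.99188 = 0.148883 + 0.683886 = 0.832769.
Q̄ = (S_0/π) × [bracket] = (1361/π) × 0.832769 = 360.8 W/m².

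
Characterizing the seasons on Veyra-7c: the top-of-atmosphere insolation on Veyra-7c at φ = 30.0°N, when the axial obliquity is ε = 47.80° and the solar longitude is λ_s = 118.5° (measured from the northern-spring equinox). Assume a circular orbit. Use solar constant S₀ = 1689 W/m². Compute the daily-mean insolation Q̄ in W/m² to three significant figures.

Solar declination: sin δ = sin ε · sin λ_s = sin 47.80° × sin 118.5° = 0.65103, so δ = +40.619°.
cos H₀ = −tan(+30.0°) tan(+40.619°) = -0.4952, H₀ = 2.0888 rad.
Bracket: H₀ sin φ sin δ + cos φ cos δ sin H₀ = 2.0888×0.50000×0.65103 + 0.86603×0.75905×0.86879 = 0.679936 + 0.571108 = 1.251044.
Q̄ = (S₀/π) × [bracket] = (1689/π) × 1.251044 = 672.6 W/m².

Q̄ ≈ 673 W/m²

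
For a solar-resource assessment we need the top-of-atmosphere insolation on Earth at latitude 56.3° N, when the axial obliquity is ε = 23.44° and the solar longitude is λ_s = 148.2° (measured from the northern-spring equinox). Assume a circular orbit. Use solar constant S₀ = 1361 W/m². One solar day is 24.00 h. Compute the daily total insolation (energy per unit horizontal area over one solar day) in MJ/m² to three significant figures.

Solar declination: sin δ = sin ε · sin λ_s = sin 23.44° × sin 148.2° = 0.20962, so δ = +12.100°.
cos H₀ = −tan(+56.3°) tan(+12.100°) = -0.3214, H₀ = 1.8981 rad.
Bracket: H₀ sin φ sin δ + cos φ cos δ sin H₀ = 1.8981×0.83195×0.20962 + 0.55484×0.97778×0.94693 = 0.331016 + 0.513720 = 0.844736.
Q̄ = (S₀/π) × [bracket] = (1361/π) × 0.844736 = 365.96 W/m².
Daily total = Q̄ × 24.00 h × 3600 s/h = 365.96 × 24.00 × 3600 / 10⁶ = 31.62 MJ/m².

31.6 MJ/m²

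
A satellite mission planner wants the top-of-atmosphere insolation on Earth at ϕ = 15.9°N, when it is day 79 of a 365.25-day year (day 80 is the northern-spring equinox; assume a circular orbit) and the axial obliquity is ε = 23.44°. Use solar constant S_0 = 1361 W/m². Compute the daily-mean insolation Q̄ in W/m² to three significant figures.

Solar longitude: L_s = 360° × (79 − 80)/365.25 = -0.986°, i.e. -0.986° + 360° = 359.014°.
sin δ = sin 23.44° × sin 359.014° = -0.00684, so δ = -0.392°.
cos h₀ = −tan(+15.9°) tan(-0.392°) = 0.0019, h₀ = 1.5688 rad.
Bracket: h₀ sin ϕ sin δ + cos ϕ cos δ sin h₀ = 1.5688×0.27396×-0.00684 + 0.96174×0.99998×1.00000 = -0.002940 + 0.961721 = 0.958781.
Q̄ = (S_0/π) × [bracket] = (1361/π) × 0.958781 = 415.4 W/m².

Q̄ ≈ 415 W/m²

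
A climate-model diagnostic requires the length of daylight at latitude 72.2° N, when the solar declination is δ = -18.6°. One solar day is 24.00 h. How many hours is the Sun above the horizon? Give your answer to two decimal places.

cos h₀ = −tan ϕ · tan δ = 1.0482 ≥ 1, so the Sun never rises (polar night) and h₀ = 0.
Daylight = 2h₀/(2π) × 24.00 h = (0.0000/π) × 24.00 = 0.00 h.

0.00 h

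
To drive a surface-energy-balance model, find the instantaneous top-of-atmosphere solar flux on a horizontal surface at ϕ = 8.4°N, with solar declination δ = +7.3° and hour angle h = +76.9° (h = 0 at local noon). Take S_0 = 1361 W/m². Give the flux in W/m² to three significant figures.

cos θ_z = sin ϕ sin δ + cos ϕ cos δ cos h = 0.018562 + 0.222402 = 0.240964.
Flux = S_0 · cos θ_z = 1361 × 0.240964 = 328.0 W/m².

328 W/m²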